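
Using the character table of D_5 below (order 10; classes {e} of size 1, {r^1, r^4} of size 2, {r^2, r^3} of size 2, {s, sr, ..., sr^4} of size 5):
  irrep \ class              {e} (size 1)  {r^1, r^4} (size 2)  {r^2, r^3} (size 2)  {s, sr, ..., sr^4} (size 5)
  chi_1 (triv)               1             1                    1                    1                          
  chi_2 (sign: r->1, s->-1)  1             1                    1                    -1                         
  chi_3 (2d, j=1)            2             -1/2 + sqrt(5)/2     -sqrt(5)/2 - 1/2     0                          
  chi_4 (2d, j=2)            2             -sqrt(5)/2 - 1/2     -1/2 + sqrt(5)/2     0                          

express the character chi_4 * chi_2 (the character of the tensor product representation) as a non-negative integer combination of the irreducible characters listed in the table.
chi_4 tensor chi_2 = chi_4 (all other irreducibles have multiplicity 0).

Details: The character of a tensor product is the pointwise product (chi_4 * chi_2)(C) = chi_4(C) * chi_2(C):
  {e}: (2)*(1), {r^1, r^4}: (-sqrt(5)/2 - 1/2)*(1), {r^2, r^3}: (-1/2 + sqrt(5)/2)*(1), {s, sr, ..., sr^4}: (0)*(-1)
so (chi_4 * chi_2) takes values
  {e} -> 2, {r^1, r^4} -> -sqrt(5)/2 - 1/2, {r^2, r^3} -> -1/2 + sqrt(5)/2, {s, sr, ..., sr^4} -> 0.
Now take the inner product of this character with each irreducible chi from the table, <chi_4*chi_2, chi> = (1/10) sum_C |C| (chi_4*chi_2)(C) conj(chi(C)):
  <chi_4*chi_2, chi_1> = (1/10)[1*(2)*conj(1) + 2*(-sqrt(5)/2 - 1/2)*conj(1) + 2*(-1/2 + sqrt(5)/2)*conj(1) + 5*(0)*conj(1)]
      = (1/10)[(2) + (-sqrt(5) - 1) + (-1 + sqrt(5)) + (0)] = 0/10 = 0
  <chi_4*chi_2, chi_2> = (1/10)[1*(2)*conj(1) + 2*(-sqrt(5)/2 - 1/2)*conj(1) + 2*(-1/2 + sqrt(5)/2)*conj(1) + 5*(0)*conj(-1)]
      = (1/10)[(2) + (-sqrt(5) - 1) + (-1 + sqrt(5)) + (0)] = 0/10 = 0
  <chi_4*chi_2, chi_3> = (1/10)[1*(2)*conj(2) + 2*(-sqrt(5)/2 - 1/2)*conj(-1/2 + sqrt(5)/2) + 2*(-1/2 + sqrt(5)/2)*conj(-sqrt(5)/2 - 1/2) + 5*(0)*conj(0)]
      = (1/10)[(4) + (-2) + (-2) + (0)] = 0/10 = 0
  <chi_4*chi_2, chi_4> = (1/10)[1*(2)*conj(2) + 2*(-sqrt(5)/2 - 1/2)*conj(-sqrt(5)/2 - 1/2) + 2*(-1/2 + sqrt(5)/2)*conj(-1/2 + sqrt(5)/2) + 5*(0)*conj(0)]
      = (1/10)[(4) + (sqrt(5) + 3) + (3 - sqrt(5)) + (0)] = 10/10 = 1
Hence the multiplicities are chi_4: 1. Dimension check: dim(chi_4)*dim(chi_2) = 2*1 = 2 and sum (mult * dim) = 1*2 = 2.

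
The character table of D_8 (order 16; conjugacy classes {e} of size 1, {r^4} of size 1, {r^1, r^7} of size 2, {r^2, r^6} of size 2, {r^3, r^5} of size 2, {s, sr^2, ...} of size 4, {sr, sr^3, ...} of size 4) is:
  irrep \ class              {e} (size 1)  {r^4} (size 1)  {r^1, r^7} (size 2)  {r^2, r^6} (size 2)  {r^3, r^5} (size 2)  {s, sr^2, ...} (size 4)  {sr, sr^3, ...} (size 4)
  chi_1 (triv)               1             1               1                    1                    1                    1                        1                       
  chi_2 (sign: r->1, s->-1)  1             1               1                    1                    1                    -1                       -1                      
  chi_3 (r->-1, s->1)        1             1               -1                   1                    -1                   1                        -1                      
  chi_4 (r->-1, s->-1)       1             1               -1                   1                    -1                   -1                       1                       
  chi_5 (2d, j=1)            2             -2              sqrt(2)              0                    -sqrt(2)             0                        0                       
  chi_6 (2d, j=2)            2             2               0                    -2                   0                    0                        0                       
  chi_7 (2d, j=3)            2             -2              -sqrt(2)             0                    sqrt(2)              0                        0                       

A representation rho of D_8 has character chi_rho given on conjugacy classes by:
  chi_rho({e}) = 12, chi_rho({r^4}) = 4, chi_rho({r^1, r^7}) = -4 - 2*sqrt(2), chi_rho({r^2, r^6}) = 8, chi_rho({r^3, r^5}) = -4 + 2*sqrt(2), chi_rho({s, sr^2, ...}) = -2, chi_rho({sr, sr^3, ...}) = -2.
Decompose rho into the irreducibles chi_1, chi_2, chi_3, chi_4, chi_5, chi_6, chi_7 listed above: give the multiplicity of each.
Multiplicities: chi_1: 0, chi_2: 2, chi_3: 3, chi_4: 3, chi_5: 0, chi_6: 0, chi_7: 2.

Argument: Use <chi_rho, chi> = (1/|G|) sum_C |C| * chi_rho(C) * conj(chi(C)) with |G| = 16 for each irreducible chi in the table:
  <chi_rho, chi_1> = (1/16)[1*(12)*conj(1) + 1*(4)*conj(1) + 2*(-4 - 2*sqrt(2))*conj(1) + 2*(8)*conj(1) + 2*(-4 + 2*sqrt(2))*conj(1) + 4*(-2)*conj(1) + 4*(-2)*conj(1)]
      = (1/16)[(12) + (4) + (-8 - 4*sqrt(2)) + (16) + (-8 + 4*sqrt(2)) + (-8) + (-8)] = 0/16 = 0
  <chi_rho, chi_2> = (1/16)[1*(12)*conj(1) + 1*(4)*conj(1) + 2*(-4 - 2*sqrt(2))*conj(1) + 2*(8)*conj(1) + 2*(-4 + 2*sqrt(2))*conj(1) + 4*(-2)*conj(-1) + 4*(-2)*conj(-1)]
      = (1/16)[(12) + (4) + (-8 - 4*sqrt(2)) + (16) + (-8 + 4*sqrt(2)) + (8) + (8)] = 32/16 = 2
  <chi_rho, chi_3> = (1/16)[1*(12)*conj(1) + 1*(4)*conj(1) + 2*(-4 - 2*sqrt(2))*conj(-1) + 2*(8)*conj(1) + 2*(-4 + 2*sqrt(2))*conj(-1) + 4*(-2)*conj(1) + 4*(-2)*conj(-1)]
      = (1/16)[(12) + (4) + (4*sqrt(2) + 8) + (16) + (8 - 4*sqrt(2)) + (-8) + (8)] = 48/16 = 3
  <chi_rho, chi_4> = (1/16)[1*(12)*conj(1) + 1*(4)*conj(1) + 2*(-4 - 2*sqrt(2))*conj(-1) + 2*(8)*conj(1) + 2*(-4 + 2*sqrt(2))*conj(-1) + 4*(-2)*conj(-1) + 4*(-2)*conj(1)]
      = (1/16)[(12) + (4) + (4*sqrt(2) + 8) + (16) + (8 - 4*sqrt(2)) + (8) + (-8)] = 48/16 = 3
  <chi_rho, chi_5> = (1/16)[1*(12)*conj(2) + 1*(4)*conj(-2) + 2*(-4 - 2*sqrt(2))*conj(sqrt(2)) + 2*(8)*conj(0) + 2*(-4 + 2*sqrt(2))*conj(-sqrt(2)) + 4*(-2)*conj(0) + 4*(-2)*conj(0)]
      = (1/16)[(24) + (-8) + (-8*sqrt(2) - 8) + (0) + (-8 + 8*sqrt(2)) + (0) + (0)] = 0/16 = 0
  <chi_rho, chi_6> = (1/16)[1*(12)*conj(2) + 1*(4)*conj(2) + 2*(-4 - 2*sqrt(2))*conj(0) + 2*(8)*conj(-2) + 2*(-4 + 2*sqrt(2))*conj(0) + 4*(-2)*conj(0) + 4*(-2)*conj(0)]
      = (1/16)[(24) + (8) + (0) + (-32) + (0) + (0) + (0)] = 0/16 = 0
  <chi_rho, chi_7> = (1/16)[1*(12)*conj(2) + 1*(4)*conj(-2) + 2*(-4 - 2*sqrt(2))*conj(-sqrt(2)) + 2*(8)*conj(0) + 2*(-4 + 2*sqrt(2))*conj(sqrt(2)) + 4*(-2)*conj(0) + 4*(-2)*conj(0)]
      = (1/16)[(24) + (-8) + (8 + 8*sqrt(2)) + (0) + (8 - 8*sqrt(2)) + (0) + (0)] = 32/16 = 2
Dimension check: dim(rho) = sum (mult * dim) = 0*1 + 2*1 + 3*1 + 3*1 + 0*2 + 0*2 + 2*2 = 12 = chi_rho(e) = 12.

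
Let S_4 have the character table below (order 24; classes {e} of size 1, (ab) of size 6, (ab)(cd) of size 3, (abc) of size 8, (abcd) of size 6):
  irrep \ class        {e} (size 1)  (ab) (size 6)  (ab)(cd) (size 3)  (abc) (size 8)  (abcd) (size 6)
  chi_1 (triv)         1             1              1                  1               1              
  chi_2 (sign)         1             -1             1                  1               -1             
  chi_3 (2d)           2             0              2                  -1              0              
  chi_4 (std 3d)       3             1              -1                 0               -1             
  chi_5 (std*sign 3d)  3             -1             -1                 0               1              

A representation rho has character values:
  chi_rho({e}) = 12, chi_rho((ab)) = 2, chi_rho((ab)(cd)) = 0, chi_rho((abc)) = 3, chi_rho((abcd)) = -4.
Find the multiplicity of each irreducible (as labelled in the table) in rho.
Multiplicities: chi_1: 1, chi_2: 2, chi_3: 0, chi_4: 3, chi_5: 0.

Proof sketch: Use <chi_rho, chi> = (1/|G|) sum_C |C| * chi_rho(C) * conj(chi(C)) with |G| = 24 for each irreducible chi in the table:
  <chi_rho, chi_1> = (1/24)[1*(12)*conj(1) + 6*(2)*conj(1) + 3*(0)*conj(1) + 8*(3)*conj(1) + 6*(-4)*conj(1)]
      = (1/24)[(12) + (12) + (0) + (24) + (-24)] = 24/24 = 1
  <chi_rho, chi_2> = (1/24)[1*(12)*conj(1) + 6*(2)*conj(-1) + 3*(0)*conj(1) + 8*(3)*conj(1) + 6*(-4)*conj(-1)]
      = (1/24)[(12) + (-12) + (0) + (24) + (24)] = 48/24 = 2
  <chi_rho, chi_3> = (1/24)[1*(12)*conj(2) + 6*(2)*conj(0) + 3*(0)*conj(2) + 8*(3)*conj(-1) + 6*(-4)*conj(0)]
      = (1/24)[(24) + (0) + (0) + (-24) + (0)] = 0/24 = 0
  <chi_rho, chi_4> = (1/24)[1*(12)*conj(3) + 6*(2)*conj(1) + 3*(0)*conj(-1) + 8*(3)*conj(0) + 6*(-4)*conj(-1)]
      = (1/24)[(36) + (12) + (0) + (0) + (24)] = 72/24 = 3
  <chi_rho, chi_5> = (1/24)[1*(12)*conj(3) + 6*(2)*conj(-1) + 3*(0)*conj(-1) + 8*(3)*conj(0) + 6*(-4)*conj(1)]
      = (1/24)[(36) + (-12) + (0) + (0) + (-24)] = 0/24 = 0
Dimension check: dim(rho) = sum (mult * dim) = 1*1 + 2*1 + 0*2 + 3*3 + 0*3 = 12 = chi_rho(e) = 12.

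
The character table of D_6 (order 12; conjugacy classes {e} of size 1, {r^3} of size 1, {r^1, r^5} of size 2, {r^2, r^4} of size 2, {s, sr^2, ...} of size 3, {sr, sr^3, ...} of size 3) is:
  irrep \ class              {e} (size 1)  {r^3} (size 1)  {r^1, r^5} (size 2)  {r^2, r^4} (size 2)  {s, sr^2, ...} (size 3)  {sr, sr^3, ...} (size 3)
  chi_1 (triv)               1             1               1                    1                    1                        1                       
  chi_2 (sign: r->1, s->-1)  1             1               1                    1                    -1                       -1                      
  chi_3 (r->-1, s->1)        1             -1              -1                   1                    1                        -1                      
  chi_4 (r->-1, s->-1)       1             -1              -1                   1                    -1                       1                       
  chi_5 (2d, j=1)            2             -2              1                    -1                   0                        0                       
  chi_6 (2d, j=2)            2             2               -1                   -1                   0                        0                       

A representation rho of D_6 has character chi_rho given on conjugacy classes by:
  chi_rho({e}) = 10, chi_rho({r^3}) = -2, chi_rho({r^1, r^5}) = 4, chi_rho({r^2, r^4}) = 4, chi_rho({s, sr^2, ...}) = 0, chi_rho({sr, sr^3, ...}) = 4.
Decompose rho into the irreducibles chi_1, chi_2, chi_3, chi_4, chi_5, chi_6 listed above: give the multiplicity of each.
Multiplicities: chi_1: 3, chi_2: 1, chi_3: 0, chi_4: 2, chi_5: 2, chi_6: 0.

Why: Use <chi_rho, chi> = (1/|G|) sum_C |C| * chi_rho(C) * conj(chi(C)) with |G| = 12 for each irreducible chi in the table:
  <chi_rho, chi_1> = (1/12)[1*(10)*conj(1) + 1*(-2)*conj(1) + 2*(4)*conj(1) + 2*(4)*conj(1) + 3*(0)*conj(1) + 3*(4)*conj(1)]
      = (1/12)[(10) + (-2) + (8) + (8) + (0) + (12)] = 36/12 = 3
  <chi_rho, chi_2> = (1/12)[1*(10)*conj(1) + 1*(-2)*conj(1) + 2*(4)*conj(1) + 2*(4)*conj(1) + 3*(0)*conj(-1) + 3*(4)*conj(-1)]
      = (1/12)[(10) + (-2) + (8) + (8) + (0) + (-12)] = 12/12 = 1
  <chi_rho, chi_3> = (1/12)[1*(10)*conj(1) + 1*(-2)*conj(-1) + 2*(4)*conj(-1) + 2*(4)*conj(1) + 3*(0)*conj(1) + 3*(4)*conj(-1)]
      = (1/12)[(10) + (2) + (-8) + (8) + (0) + (-12)] = 0/12 = 0
  <chi_rho, chi_4> = (1/12)[1*(10)*conj(1) + 1*(-2)*conj(-1) + 2*(4)*conj(-1) + 2*(4)*conj(1) + 3*(0)*conj(-1) + 3*(4)*conj(1)]
      = (1/12)[(10) + (2) + (-8) + (8) + (0) + (12)] = 24/12 = 2
  <chi_rho, chi_5> = (1/12)[1*(10)*conj(2) + 1*(-2)*conj(-2) + 2*(4)*conj(1) + 2*(4)*conj(-1) + 3*(0)*conj(0) + 3*(4)*conj(0)]
      = (1/12)[(20) + (4) + (8) + (-8) + (0) + (0)] = 24/12 = 2
  <chi_rho, chi_6> = (1/12)[1*(10)*conj(2) + 1*(-2)*conj(2) + 2*(4)*conj(-1) + 2*(4)*conj(-1) + 3*(0)*conj(0) + 3*(4)*conj(0)]
      = (1/12)[(20) + (-4) + (-8) + (-8) + (0) + (0)] = 0/12 = 0
Dimension check: dim(rho) = sum (mult * dim) = 3*1 + 1*1 + 0*1 + 2*1 + 2*2 + 0*2 = 10 = chi_rho(e) = 10.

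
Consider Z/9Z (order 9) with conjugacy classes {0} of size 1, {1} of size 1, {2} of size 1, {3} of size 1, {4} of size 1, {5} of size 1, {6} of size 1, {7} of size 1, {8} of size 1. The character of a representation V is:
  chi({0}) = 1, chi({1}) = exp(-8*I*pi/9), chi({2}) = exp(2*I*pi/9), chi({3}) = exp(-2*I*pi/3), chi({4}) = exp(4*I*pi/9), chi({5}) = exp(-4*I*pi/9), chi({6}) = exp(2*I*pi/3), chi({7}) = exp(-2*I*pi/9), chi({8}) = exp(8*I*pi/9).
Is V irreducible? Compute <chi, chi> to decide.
Irreducible: <chi, chi> = 1.

Why: <chi, chi> = (1/|G|) sum_C |C| * |chi(C)|^2 = (1/9)[1*|1|^2 + 1*|exp(-8*I*pi/9)|^2 + 1*|exp(2*I*pi/9)|^2 + 1*|exp(-2*I*pi/3)|^2 + 1*|exp(4*I*pi/9)|^2 + 1*|exp(-4*I*pi/9)|^2 + 1*|exp(2*I*pi/3)|^2 + 1*|exp(-2*I*pi/9)|^2 + 1*|exp(8*I*pi/9)|^2]
  = (1/9)[(1) + (1) + (1) + (1) + (1) + (1) + (1) + (1) + (1)] = 9/9 = 1.
(Exp terms are combined using exp(i*s)*conj(exp(i*t)) = exp(i*(s-t)), and sums of them are collapsed using the identity that for every m > 1 the m distinct m-th roots of unity sum to 0, e.g. 1 + exp(2*I*pi/3) + exp(-2*I*pi/3) = 0.)
A character is irreducible iff <chi, chi> = 1, so this representation is irreducible.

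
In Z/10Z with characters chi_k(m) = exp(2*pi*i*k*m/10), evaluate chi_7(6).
chi_7(6) = zeta_10^42 = exp(2*I*pi/5)

Explanation: chi_7(6) = zeta_10^(7*6) = zeta_10^42. Since zeta_10^10 = 1, this equals zeta_10^2 = exp(2*pi*i*2/10) = exp(2*I*pi/5).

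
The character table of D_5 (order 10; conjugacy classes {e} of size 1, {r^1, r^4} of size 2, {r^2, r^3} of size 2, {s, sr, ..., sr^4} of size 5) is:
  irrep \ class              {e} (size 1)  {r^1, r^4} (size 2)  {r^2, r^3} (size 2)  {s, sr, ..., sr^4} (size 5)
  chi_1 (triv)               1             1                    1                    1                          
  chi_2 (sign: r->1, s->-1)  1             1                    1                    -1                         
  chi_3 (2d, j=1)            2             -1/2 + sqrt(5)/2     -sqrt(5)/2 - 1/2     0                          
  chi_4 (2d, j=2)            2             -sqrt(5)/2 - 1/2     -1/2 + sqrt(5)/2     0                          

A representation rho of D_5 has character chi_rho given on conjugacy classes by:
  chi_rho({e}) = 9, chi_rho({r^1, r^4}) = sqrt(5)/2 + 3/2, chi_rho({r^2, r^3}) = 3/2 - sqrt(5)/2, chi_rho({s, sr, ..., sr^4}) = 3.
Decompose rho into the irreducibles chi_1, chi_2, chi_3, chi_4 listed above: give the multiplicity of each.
Multiplicities: chi_1: 3, chi_2: 0, chi_3: 2, chi_4: 1.

Why: Use <chi_rho, chi> = (1/|G|) sum_C |C| * chi_rho(C) * conj(chi(C)) with |G| = 10 for each irreducible chi in the table:
  <chi_rho, chi_1> = (1/10)[1*(9)*conj(1) + 2*(sqrt(5)/2 + 3/2)*conj(1) + 2*(3/2 - sqrt(5)/2)*conj(1) + 5*(3)*conj(1)]
      = (1/10)[(9) + (sqrt(5) + 3) + (3 - sqrt(5)) + (15)] = 30/10 = 3
  <chi_rho, chi_2> = (1/10)[1*(9)*conj(1) + 2*(sqrt(5)/2 + 3/2)*conj(1) + 2*(3/2 - sqrt(5)/2)*conj(1) + 5*(3)*conj(-1)]
      = (1/10)[(9) + (sqrt(5) + 3) + (3 - sqrt(5)) + (-15)] = 0/10 = 0
  <chi_rho, chi_3> = (1/10)[1*(9)*conj(2) + 2*(sqrt(5)/2 + 3/2)*conj(-1/2 + sqrt(5)/2) + 2*(3/2 - sqrt(5)/2)*conj(-sqrt(5)/2 - 1/2) + 5*(3)*conj(0)]
      = (1/10)[(18) + (1 + sqrt(5)) + (1 - sqrt(5)) + (0)] = 20/10 = 2
  <chi_rho, chi_4> = (1/10)[1*(9)*conj(2) + 2*(sqrt(5)/2 + 3/2)*conj(-sqrt(5)/2 - 1/2) + 2*(3/2 - sqrt(5)/2)*conj(-1/2 + sqrt(5)/2) + 5*(3)*conj(0)]
      = (1/10)[(18) + (-2*sqrt(5) - 4) + (-4 + 2*sqrt(5)) + (0)] = 10/10 = 1
Dimension check: dim(rho) = sum (mult * dim) = 3*1 + 0*1 + 2*2 + 1*2 = 9 = chi_rho(e) = 9.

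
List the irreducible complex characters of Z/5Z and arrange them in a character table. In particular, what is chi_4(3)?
Character table of Z/5Z (irreps indexed chi_0,...,chi_4 with chi_k(m) = zeta_5^(k*m), zeta_5 = exp(2*pi*i/5)):
  irrep \ class  {0} (size 1)  {1} (size 1)    {2} (size 1)    {3} (size 1)    {4} (size 1)  
  chi_0          1             1               1               1               1             
  chi_1          1             exp(2*I*pi/5)   exp(4*I*pi/5)   exp(-4*I*pi/5)  exp(-2*I*pi/5)
  chi_2          1             exp(4*I*pi/5)   exp(-2*I*pi/5)  exp(2*I*pi/5)   exp(-4*I*pi/5)
  chi_3          1             exp(-4*I*pi/5)  exp(2*I*pi/5)   exp(-2*I*pi/5)  exp(4*I*pi/5) 
  chi_4          1             exp(-2*I*pi/5)  exp(-4*I*pi/5)  exp(4*I*pi/5)   exp(2*I*pi/5) 

Spot check: chi_4(3) = zeta_5^(4*3) = zeta_5^12 = exp(4*I*pi/5).

Reasoning: Z/5Z is abelian, so all 5 irreducible complex representations are 1-dimensional. They are given by chi_k(m) = zeta_5^(k*m) for k = 0,...,4. Row orthogonality: sum_m chi_k(m) conj(chi_l(m)) = 5 * [k = l].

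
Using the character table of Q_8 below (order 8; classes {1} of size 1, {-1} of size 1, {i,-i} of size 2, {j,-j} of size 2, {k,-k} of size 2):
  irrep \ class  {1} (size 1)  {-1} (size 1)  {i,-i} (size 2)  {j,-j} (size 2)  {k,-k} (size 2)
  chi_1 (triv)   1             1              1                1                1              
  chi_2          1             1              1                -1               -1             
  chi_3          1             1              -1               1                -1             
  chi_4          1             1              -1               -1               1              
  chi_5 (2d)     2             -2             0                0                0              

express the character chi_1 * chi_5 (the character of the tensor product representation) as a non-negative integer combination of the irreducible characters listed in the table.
chi_1 tensor chi_5 = chi_5 (all other irreducibles have multiplicity 0).

Why: The character of a tensor product is the pointwise product (chi_1 * chi_5)(C) = chi_1(C) * chi_5(C):
  {1}: (1)*(2), {-1}: (1)*(-2), {i,-i}: (1)*(0), {j,-j}: (1)*(0), {k,-k}: (1)*(0)
so (chi_1 * chi_5) takes values
  {1} -> 2, {-1} -> -2, {i,-i} -> 0, {j,-j} -> 0, {k,-k} -> 0.
Now take the inner product of this character with each irreducible chi from the table, <chi_1*chi_5, chi> = (1/8) sum_C |C| (chi_1*chi_5)(C) conj(chi(C)):
  <chi_1*chi_5, chi_1> = (1/8)[1*(2)*conj(1) + 1*(-2)*conj(1) + 2*(0)*conj(1) + 2*(0)*conj(1) + 2*(0)*conj(1)]
      = (1/8)[(2) + (-2) + (0) + (0) + (0)] = 0/8 = 0
  <chi_1*chi_5, chi_2> = (1/8)[1*(2)*conj(1) + 1*(-2)*conj(1) + 2*(0)*conj(1) + 2*(0)*conj(-1) + 2*(0)*conj(-1)]
      = (1/8)[(2) + (-2) + (0) + (0) + (0)] = 0/8 = 0
  <chi_1*chi_5, chi_3> = (1/8)[1*(2)*conj(1) + 1*(-2)*conj(1) + 2*(0)*conj(-1) + 2*(0)*conj(1) + 2*(0)*conj(-1)]
      = (1/8)[(2) + (-2) + (0) + (0) + (0)] = 0/8 = 0
  <chi_1*chi_5, chi_4> = (1/8)[1*(2)*conj(1) + 1*(-2)*conj(1) + 2*(0)*conj(-1) + 2*(0)*conj(-1) + 2*(0)*conj(1)]
      = (1/8)[(2) + (-2) + (0) + (0) + (0)] = 0/8 = 0
  <chi_1*chi_5, chi_5> = (1/8)[1*(2)*conj(2) + 1*(-2)*conj(-2) + 2*(0)*conj(0) + 2*(0)*conj(0) + 2*(0)*conj(0)]
      = (1/8)[(4) + (4) + (0) + (0) + (0)] = 8/8 = 1
Hence the multiplicities are chi_5: 1. Dimension check: dim(chi_1)*dim(chi_5) = 1*2 = 2 and sum (mult * dim) = 1*2 = 2.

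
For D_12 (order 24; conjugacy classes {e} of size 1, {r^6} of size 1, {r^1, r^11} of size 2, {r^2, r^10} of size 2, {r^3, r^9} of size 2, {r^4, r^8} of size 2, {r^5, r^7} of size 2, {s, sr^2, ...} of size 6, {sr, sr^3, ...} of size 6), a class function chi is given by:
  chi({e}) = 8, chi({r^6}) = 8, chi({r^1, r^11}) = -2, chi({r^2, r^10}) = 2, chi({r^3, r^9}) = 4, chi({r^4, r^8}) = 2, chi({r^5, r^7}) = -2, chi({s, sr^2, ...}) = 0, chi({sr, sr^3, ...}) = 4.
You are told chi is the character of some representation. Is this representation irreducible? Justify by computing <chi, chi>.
Not irreducible (reducible): <chi, chi> = 12 > 1.

Derivation: <chi, chi> = (1/|G|) sum_C |C| * |chi(C)|^2 = (1/24)[1*|8|^2 + 1*|8|^2 + 2*|-2|^2 + 2*|2|^2 + 2*|4|^2 + 2*|2|^2 + 2*|-2|^2 + 6*|0|^2 + 6*|4|^2]
  = (1/24)[(64) + (64) + (8) + (8) + (32) + (8) + (8) + (0) + (96)] = 288/24 = 12.
A character is irreducible iff <chi, chi> = 1, so this representation is reducible.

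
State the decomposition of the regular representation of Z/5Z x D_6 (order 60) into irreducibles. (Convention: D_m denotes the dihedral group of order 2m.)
Each irreducible V_i of dimension d_i appears with multiplicity d_i, i.e. rho_reg = (direct sum over all irreducibles V_i) d_i V_i. The irreducible dimensions for Z/5Z x D_6 are 1, 1, 1, 1, 1, 1, 1, 1, 1, 1, 1, 1, 1, 1, 1, 1, 1, 1, 1, 1, 2, 2, 2, 2, 2, 2, 2, 2, 2, 2: 20 irreducibles of dimension 1, each with multiplicity 1; 10 irreducibles of dimension 2, each with multiplicity 2. Total dimension 20*1*1 + 10*2*2 = 60 = |G|.

Derivation: General theorem: in the regular representation of a finite group G, each irreducible appears with multiplicity equal to its dimension. Check: dim(rho_reg) = sum d_i^2 = 1 + 1 + 1 + 1 + 1 + 1 + 1 + 1 + 1 + 1 + 1 + 1 + 1 + 1 + 1 + 1 + 1 + 1 + 1 + 1 + 4 + 4 + 4 + 4 + 4 + 4 + 4 + 4 + 4 + 4 = 60 = |G|.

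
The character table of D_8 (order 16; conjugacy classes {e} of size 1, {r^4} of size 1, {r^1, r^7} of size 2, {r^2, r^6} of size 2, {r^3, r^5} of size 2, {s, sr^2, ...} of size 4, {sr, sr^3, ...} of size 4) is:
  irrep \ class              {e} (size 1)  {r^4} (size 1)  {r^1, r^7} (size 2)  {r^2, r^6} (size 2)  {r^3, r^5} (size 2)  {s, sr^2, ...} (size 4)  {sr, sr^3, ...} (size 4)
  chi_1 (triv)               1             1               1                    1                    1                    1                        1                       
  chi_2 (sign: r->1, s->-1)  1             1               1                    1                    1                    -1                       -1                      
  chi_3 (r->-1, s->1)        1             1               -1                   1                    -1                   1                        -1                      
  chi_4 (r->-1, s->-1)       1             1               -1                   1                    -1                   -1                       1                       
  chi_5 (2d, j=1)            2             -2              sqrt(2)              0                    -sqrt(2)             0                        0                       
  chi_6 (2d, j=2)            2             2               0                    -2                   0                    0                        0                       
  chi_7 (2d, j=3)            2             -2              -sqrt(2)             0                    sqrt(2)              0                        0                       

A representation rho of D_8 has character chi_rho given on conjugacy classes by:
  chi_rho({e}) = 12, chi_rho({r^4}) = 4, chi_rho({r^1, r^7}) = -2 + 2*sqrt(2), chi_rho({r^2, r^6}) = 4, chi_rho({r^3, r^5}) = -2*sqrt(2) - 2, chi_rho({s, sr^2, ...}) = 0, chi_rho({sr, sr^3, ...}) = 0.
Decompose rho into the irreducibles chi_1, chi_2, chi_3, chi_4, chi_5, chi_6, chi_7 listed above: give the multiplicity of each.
Multiplicities: chi_1: 1, chi_2: 1, chi_3: 2, chi_4: 2, chi_5: 2, chi_6: 1, chi_7: 0.

Argument: Use <chi_rho, chi> = (1/|G|) sum_C |C| * chi_rho(C) * conj(chi(C)) with |G| = 16 for each irreducible chi in the table:
  <chi_rho, chi_1> = (1/16)[1*(12)*conj(1) + 1*(4)*conj(1) + 2*(-2 + 2*sqrt(2))*conj(1) + 2*(4)*conj(1) + 2*(-2*sqrt(2) - 2)*conj(1) + 4*(0)*conj(1) + 4*(0)*conj(1)]
      = (1/16)[(12) + (4) + (-4 + 4*sqrt(2)) + (8) + (-4*sqrt(2) - 4) + (0) + (0)] = 16/16 = 1
  <chi_rho, chi_2> = (1/16)[1*(12)*conj(1) + 1*(4)*conj(1) + 2*(-2 + 2*sqrt(2))*conj(1) + 2*(4)*conj(1) + 2*(-2*sqrt(2) - 2)*conj(1) + 4*(0)*conj(-1) + 4*(0)*conj(-1)]
      = (1/16)[(12) + (4) + (-4 + 4*sqrt(2)) + (8) + (-4*sqrt(2) - 4) + (0) + (0)] = 16/16 = 1
  <chi_rho, chi_3> = (1/16)[1*(12)*conj(1) + 1*(4)*conj(1) + 2*(-2 + 2*sqrt(2))*conj(-1) + 2*(4)*conj(1) + 2*(-2*sqrt(2) - 2)*conj(-1) + 4*(0)*conj(1) + 4*(0)*conj(-1)]
      = (1/16)[(12) + (4) + (4 - 4*sqrt(2)) + (8) + (4 + 4*sqrt(2)) + (0) + (0)] = 32/16 = 2
  <chi_rho, chi_4> = (1/16)[1*(12)*conj(1) + 1*(4)*conj(1) + 2*(-2 + 2*sqrt(2))*conj(-1) + 2*(4)*conj(1) + 2*(-2*sqrt(2) - 2)*conj(-1) + 4*(0)*conj(-1) + 4*(0)*conj(1)]
      = (1/16)[(12) + (4) + (4 - 4*sqrt(2)) + (8) + (4 + 4*sqrt(2)) + (0) + (0)] = 32/16 = 2
  <chi_rho, chi_5> = (1/16)[1*(12)*conj(2) + 1*(4)*conj(-2) + 2*(-2 + 2*sqrt(2))*conj(sqrt(2)) + 2*(4)*conj(0) + 2*(-2*sqrt(2) - 2)*conj(-sqrt(2)) + 4*(0)*conj(0) + 4*(0)*conj(0)]
      = (1/16)[(24) + (-8) + (8 - 4*sqrt(2)) + (0) + (4*sqrt(2) + 8) + (0) + (0)] = 32/16 = 2
  <chi_rho, chi_6> = (1/16)[1*(12)*conj(2) + 1*(4)*conj(2) + 2*(-2 + 2*sqrt(2))*conj(0) + 2*(4)*conj(-2) + 2*(-2*sqrt(2) - 2)*conj(0) + 4*(0)*conj(0) + 4*(0)*conj(0)]
      = (1/16)[(24) + (8) + (0) + (-16) + (0) + (0) + (0)] = 16/16 = 1
  <chi_rho, chi_7> = (1/16)[1*(12)*conj(2) + 1*(4)*conj(-2) + 2*(-2 + 2*sqrt(2))*conj(-sqrt(2)) + 2*(4)*conj(0) + 2*(-2*sqrt(2) - 2)*conj(sqrt(2)) + 4*(0)*conj(0) + 4*(0)*conj(0)]
      = (1/16)[(24) + (-8) + (-8 + 4*sqrt(2)) + (0) + (-8 - 4*sqrt(2)) + (0) + (0)] = 0/16 = 0
Dimension check: dim(rho) = sum (mult * dim) = 1*1 + 1*1 + 2*1 + 2*1 + 2*2 + 1*2 + 0*2 = 12 = chi_rho(e) = 12.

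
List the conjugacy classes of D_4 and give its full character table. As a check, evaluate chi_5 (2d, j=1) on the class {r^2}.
Conjugacy classes: {e} of size 1, {r^2} of size 1, {r^1, r^3} of size 2, {s, sr^2, ...} of size 2, {sr, sr^3, ...} of size 2.
Character table:
  irrep \ class              {e} (size 1)  {r^2} (size 1)  {r^1, r^3} (size 2)  {s, sr^2, ...} (size 2)  {sr, sr^3, ...} (size 2)
  chi_1 (triv)               1             1               1                    1                        1                       
  chi_2 (sign: r->1, s->-1)  1             1               1                    -1                       -1                      
  chi_3 (r->-1, s->1)        1             1               -1                   1                        -1                      
  chi_4 (r->-1, s->-1)       1             1               -1                   -1                       1                       
  chi_5 (2d, j=1)            2             -2              0                    0                        0                       

Spot check: chi_5 (2d, j=1) on {r^2} = -2.

Argument: D_4 has order 2*4 = 8 with 5 conjugacy classes, hence 5 irreducibles. Sum of squared dims 1 + 1 + 1 + 1 + 4 = 8 = |G|. Linear characters come from the abelianisation; the 2-dimensional irreps have character r^k -> 2*cos(2*pi*j*k/4), reflections -> 0.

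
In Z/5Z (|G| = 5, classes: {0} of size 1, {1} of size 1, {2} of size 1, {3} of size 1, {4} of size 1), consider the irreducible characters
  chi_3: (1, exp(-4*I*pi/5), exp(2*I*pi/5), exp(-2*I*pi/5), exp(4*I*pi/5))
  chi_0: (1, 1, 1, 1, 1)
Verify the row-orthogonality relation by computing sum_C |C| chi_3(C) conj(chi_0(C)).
Sum = 0; so <chi_3, chi_0> = 0 (distinct irreducibles are orthogonal).

Argument: Compute term by term over conjugacy classes (|C| * chi_3(C) * conj(chi_0(C))):
  1*(1)*conj(1) + 1*(exp(-4*I*pi/5))*conj(1) + 1*(exp(2*I*pi/5))*conj(1) + 1*(exp(-2*I*pi/5))*conj(1) + 1*(exp(4*I*pi/5))*conj(1)
  = (1) + (exp(-4*I*pi/5)) + (exp(2*I*pi/5)) + (exp(-2*I*pi/5)) + (exp(4*I*pi/5))
  = 0.
(Exp terms are combined using exp(i*s)*conj(exp(i*t)) = exp(i*(s-t)), and sums of them are collapsed using the identity that for every m > 1 the m distinct m-th roots of unity sum to 0, e.g. 1 + exp(2*I*pi/3) + exp(-2*I*pi/3) = 0.)
Dividing by |G| = 5 gives 0/5 = 0, matching the row-orthogonality relation <chi_3, chi_0> = [chi_3 = chi_0].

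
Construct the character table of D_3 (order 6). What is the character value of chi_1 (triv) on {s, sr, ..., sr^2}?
Conjugacy classes: {e} of size 1, {r^1, r^2} of size 2, {s, sr, ..., sr^2} of size 3.
Character table:
  irrep \ class              {e} (size 1)  {r^1, r^2} (size 2)  {s, sr, ..., sr^2} (size 3)
  chi_1 (triv)               1             1                    1                          
  chi_2 (sign: r->1, s->-1)  1             1                    -1                         
  chi_3 (2d, j=1)            2             -1                   0                          

Spot check: chi_1 (triv) on {s, sr, ..., sr^2} = 1.

Why: D_3 has order 2*3 = 6 with 3 conjugacy classes, hence 3 irreducibles. Sum of squared dims 1 + 1 + 4 = 6 = |G|. Linear characters come from the abelianisation; the 2-dimensional irreps have character r^k -> 2*cos(2*pi*j*k/3), reflections -> 0.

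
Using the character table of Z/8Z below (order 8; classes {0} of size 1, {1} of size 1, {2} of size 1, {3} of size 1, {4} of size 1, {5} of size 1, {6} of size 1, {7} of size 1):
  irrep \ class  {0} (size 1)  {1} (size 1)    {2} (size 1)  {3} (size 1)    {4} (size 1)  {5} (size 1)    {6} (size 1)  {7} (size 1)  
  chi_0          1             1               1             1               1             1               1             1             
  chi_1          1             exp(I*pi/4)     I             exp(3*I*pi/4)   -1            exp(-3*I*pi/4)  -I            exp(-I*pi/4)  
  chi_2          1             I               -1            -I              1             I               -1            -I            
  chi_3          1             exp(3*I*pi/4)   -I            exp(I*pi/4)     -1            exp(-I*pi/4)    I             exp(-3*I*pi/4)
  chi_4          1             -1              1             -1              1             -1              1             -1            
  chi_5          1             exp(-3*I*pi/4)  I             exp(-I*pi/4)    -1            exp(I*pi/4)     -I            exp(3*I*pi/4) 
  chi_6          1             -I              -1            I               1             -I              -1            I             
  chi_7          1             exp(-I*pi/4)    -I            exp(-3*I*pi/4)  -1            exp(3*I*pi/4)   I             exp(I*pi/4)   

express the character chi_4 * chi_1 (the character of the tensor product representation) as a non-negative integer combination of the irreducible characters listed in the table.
chi_4 tensor chi_1 = chi_5 (all other irreducibles have multiplicity 0).

Argument: The character of a tensor product is the pointwise product (chi_4 * chi_1)(C) = chi_4(C) * chi_1(C):
  {0}: (1)*(1), {1}: (-1)*(exp(I*pi/4)), {2}: (1)*(I), {3}: (-1)*(exp(3*I*pi/4)), {4}: (1)*(-1), {5}: (-1)*(exp(-3*I*pi/4)), {6}: (1)*(-I), {7}: (-1)*(exp(-I*pi/4))
so (chi_4 * chi_1) takes values
  {0} -> 1, {1} -> -exp(I*pi/4), {2} -> I, {3} -> -exp(3*I*pi/4), {4} -> -1, {5} -> -exp(-3*I*pi/4), {6} -> -I, {7} -> -exp(-I*pi/4).
Now take the inner product of this character with each irreducible chi from the table, <chi_4*chi_1, chi> = (1/8) sum_C |C| (chi_4*chi_1)(C) conj(chi(C)):
  <chi_4*chi_1, chi_0> = (1/8)[1*(1)*conj(1) + 1*(-exp(I*pi/4))*conj(1) + 1*(I)*conj(1) + 1*(-exp(3*I*pi/4))*conj(1) + 1*(-1)*conj(1) + 1*(-exp(-3*I*pi/4))*conj(1) + 1*(-I)*conj(1) + 1*(-exp(-I*pi/4))*conj(1)]
      = (1/8)[(1) + (-exp(I*pi/4)) + (I) + (-exp(3*I*pi/4)) + (-1) + (-exp(-3*I*pi/4)) + (-I) + (-exp(-I*pi/4))] = 0/8 = 0
  <chi_4*chi_1, chi_1> = (1/8)[1*(1)*conj(1) + 1*(-exp(I*pi/4))*conj(exp(I*pi/4)) + 1*(I)*conj(I) + 1*(-exp(3*I*pi/4))*conj(exp(3*I*pi/4)) + 1*(-1)*conj(-1) + 1*(-exp(-3*I*pi/4))*conj(exp(-3*I*pi/4)) + 1*(-I)*conj(-I) + 1*(-exp(-I*pi/4))*conj(exp(-I*pi/4))]
      = (1/8)[(1) + (-1) + (1) + (-1) + (1) + (-1) + (1) + (-1)] = 0/8 = 0
  <chi_4*chi_1, chi_2> = (1/8)[1*(1)*conj(1) + 1*(-exp(I*pi/4))*conj(I) + 1*(I)*conj(-1) + 1*(-exp(3*I*pi/4))*conj(-I) + 1*(-1)*conj(1) + 1*(-exp(-3*I*pi/4))*conj(I) + 1*(-I)*conj(-1) + 1*(-exp(-I*pi/4))*conj(-I)]
      = (1/8)[(1) + (exp(3*I*pi/4)) + (-I) + (-exp(-3*I*pi/4)) + (-1) + (exp(-I*pi/4)) + (I) + (-exp(I*pi/4))] = 0/8 = 0
  <chi_4*chi_1, chi_3> = (1/8)[1*(1)*conj(1) + 1*(-exp(I*pi/4))*conj(exp(3*I*pi/4)) + 1*(I)*conj(-I) + 1*(-exp(3*I*pi/4))*conj(exp(I*pi/4)) + 1*(-1)*conj(-1) + 1*(-exp(-3*I*pi/4))*conj(exp(-I*pi/4)) + 1*(-I)*conj(I) + 1*(-exp(-I*pi/4))*conj(exp(-3*I*pi/4))]
      = (1/8)[(1) + (I) + (-1) + (-I) + (1) + (I) + (-1) + (-I)] = 0/8 = 0
  <chi_4*chi_1, chi_4> = (1/8)[1*(1)*conj(1) + 1*(-exp(I*pi/4))*conj(-1) + 1*(I)*conj(1) + 1*(-exp(3*I*pi/4))*conj(-1) + 1*(-1)*conj(1) + 1*(-exp(-3*I*pi/4))*conj(-1) + 1*(-I)*conj(1) + 1*(-exp(-I*pi/4))*conj(-1)]
      = (1/8)[(1) + (exp(I*pi/4)) + (I) + (exp(3*I*pi/4)) + (-1) + (exp(-3*I*pi/4)) + (-I) + (exp(-I*pi/4))] = 0/8 = 0
  <chi_4*chi_1, chi_5> = (1/8)[1*(1)*conj(1) + 1*(-exp(I*pi/4))*conj(exp(-3*I*pi/4)) + 1*(I)*conj(I) + 1*(-exp(3*I*pi/4))*conj(exp(-I*pi/4)) + 1*(-1)*conj(-1) + 1*(-exp(-3*I*pi/4))*conj(exp(I*pi/4)) + 1*(-I)*conj(-I) + 1*(-exp(-I*pi/4))*conj(exp(3*I*pi/4))]
      = (1/8)[(1) + (1) + (1) + (1) + (1) + (1) + (1) + (1)] = 8/8 = 1
  <chi_4*chi_1, chi_6> = (1/8)[1*(1)*conj(1) + 1*(-exp(I*pi/4))*conj(-I) + 1*(I)*conj(-1) + 1*(-exp(3*I*pi/4))*conj(I) + 1*(-1)*conj(1) + 1*(-exp(-3*I*pi/4))*conj(-I) + 1*(-I)*conj(-1) + 1*(-exp(-I*pi/4))*conj(I)]
      = (1/8)[(1) + (-exp(3*I*pi/4)) + (-I) + (exp(-3*I*pi/4)) + (-1) + (-exp(-I*pi/4)) + (I) + (exp(I*pi/4))] = 0/8 = 0
  <chi_4*chi_1, chi_7> = (1/8)[1*(1)*conj(1) + 1*(-exp(I*pi/4))*conj(exp(-I*pi/4)) + 1*(I)*conj(-I) + 1*(-exp(3*I*pi/4))*conj(exp(-3*I*pi/4)) + 1*(-1)*conj(-1) + 1*(-exp(-3*I*pi/4))*conj(exp(3*I*pi/4)) + 1*(-I)*conj(I) + 1*(-exp(-I*pi/4))*conj(exp(I*pi/4))]
      = (1/8)[(1) + (-I) + (-1) + (I) + (1) + (-I) + (-1) + (I)] = 0/8 = 0
(Exp terms are combined using exp(i*s)*conj(exp(i*t)) = exp(i*(s-t)), and sums of them are collapsed using the identity that for every m > 1 the m distinct m-th roots of unity sum to 0, e.g. 1 + exp(2*I*pi/3) + exp(-2*I*pi/3) = 0.)
Hence the multiplicities are chi_5: 1. Dimension check: dim(chi_4)*dim(chi_1) = 1*1 = 1 and sum (mult * dim) = 1*1 = 1.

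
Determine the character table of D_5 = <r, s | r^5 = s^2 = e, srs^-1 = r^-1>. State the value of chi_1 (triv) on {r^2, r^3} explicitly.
Conjugacy classes: {e} of size 1, {r^1, r^4} of size 2, {r^2, r^3} of size 2, {s, sr, ..., sr^4} of size 5.
Character table:
  irrep \ class              {e} (size 1)  {r^1, r^4} (size 2)  {r^2, r^3} (size 2)  {s, sr, ..., sr^4} (size 5)
  chi_1 (triv)               1             1                    1                    1                          
  chi_2 (sign: r->1, s->-1)  1             1                    1                    -1                         
  chi_3 (2d, j=1)            2             -1/2 + sqrt(5)/2     -sqrt(5)/2 - 1/2     0                          
  chi_4 (2d, j=2)            2             -sqrt(5)/2 - 1/2     -1/2 + sqrt(5)/2     0                          

Spot check: chi_1 (triv) on {r^2, r^3} = 1.

Explanation: D_5 has order 2*5 = 10 with 4 conjugacy classes, hence 4 irreducibles. Sum of squared dims 1 + 1 + 4 + 4 = 10 = |G|. Linear characters come from the abelianisation; the 2-dimensional irreps have character r^k -> 2*cos(2*pi*j*k/5), reflections -> 0.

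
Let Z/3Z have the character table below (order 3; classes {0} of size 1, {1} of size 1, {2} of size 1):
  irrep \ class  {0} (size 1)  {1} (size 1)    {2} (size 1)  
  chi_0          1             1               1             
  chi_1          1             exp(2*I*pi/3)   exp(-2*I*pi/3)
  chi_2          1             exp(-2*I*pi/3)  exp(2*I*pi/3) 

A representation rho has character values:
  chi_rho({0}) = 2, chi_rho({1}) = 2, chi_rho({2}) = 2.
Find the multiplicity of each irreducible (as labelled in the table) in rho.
Multiplicities: chi_0: 2, chi_1: 0, chi_2: 0.

Explanation: Use <chi_rho, chi> = (1/|G|) sum_C |C| * chi_rho(C) * conj(chi(C)) with |G| = 3 for each irreducible chi in the table:
  <chi_rho, chi_0> = (1/3)[1*(2)*conj(1) + 1*(2)*conj(1) + 1*(2)*conj(1)]
      = (1/3)[(2) + (2) + (2)] = 6/3 = 2
  <chi_rho, chi_1> = (1/3)[1*(2)*conj(1) + 1*(2)*conj(exp(2*I*pi/3)) + 1*(2)*conj(exp(-2*I*pi/3))]
      = (1/3)[(2) + (2*exp(-2*I*pi/3)) + (2*exp(2*I*pi/3))] = 0/3 = 0
  <chi_rho, chi_2> = (1/3)[1*(2)*conj(1) + 1*(2)*conj(exp(-2*I*pi/3)) + 1*(2)*conj(exp(2*I*pi/3))]
      = (1/3)[(2) + (2*exp(2*I*pi/3)) + (2*exp(-2*I*pi/3))] = 0/3 = 0
(Exp terms are combined using exp(i*s)*conj(exp(i*t)) = exp(i*(s-t)), and sums of them are collapsed using the identity that for every m > 1 the m distinct m-th roots of unity sum to 0, e.g. 1 + exp(2*I*pi/3) + exp(-2*I*pi/3) = 0.)
Dimension check: dim(rho) = sum (mult * dim) = 2*1 + 0*1 + 0*1 = 2 = chi_rho(e) = 2.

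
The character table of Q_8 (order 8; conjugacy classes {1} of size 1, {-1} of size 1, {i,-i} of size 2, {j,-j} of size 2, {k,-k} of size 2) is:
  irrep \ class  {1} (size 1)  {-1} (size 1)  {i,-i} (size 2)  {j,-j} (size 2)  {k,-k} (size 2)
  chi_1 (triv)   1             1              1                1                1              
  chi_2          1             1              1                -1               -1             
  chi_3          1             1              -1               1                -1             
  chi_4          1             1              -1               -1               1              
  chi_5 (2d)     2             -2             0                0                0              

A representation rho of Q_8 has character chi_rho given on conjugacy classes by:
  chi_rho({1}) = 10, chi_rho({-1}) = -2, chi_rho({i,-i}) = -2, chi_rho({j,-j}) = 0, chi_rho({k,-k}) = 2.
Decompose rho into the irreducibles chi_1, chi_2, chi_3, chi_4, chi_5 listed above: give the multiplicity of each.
Multiplicities: chi_1: 1, chi_2: 0, chi_3: 1, chi_4: 2, chi_5: 3.

Argument: Use <chi_rho, chi> = (1/|G|) sum_C |C| * chi_rho(C) * conj(chi(C)) with |G| = 8 for each irreducible chi in the table:
  <chi_rho, chi_1> = (1/8)[1*(10)*conj(1) + 1*(-2)*conj(1) + 2*(-2)*conj(1) + 2*(0)*conj(1) + 2*(2)*conj(1)]
      = (1/8)[(10) + (-2) + (-4) + (0) + (4)] = 8/8 = 1
  <chi_rho, chi_2> = (1/8)[1*(10)*conj(1) + 1*(-2)*conj(1) + 2*(-2)*conj(1) + 2*(0)*conj(-1) + 2*(2)*conj(-1)]
      = (1/8)[(10) + (-2) + (-4) + (0) + (-4)] = 0/8 = 0
  <chi_rho, chi_3> = (1/8)[1*(10)*conj(1) + 1*(-2)*conj(1) + 2*(-2)*conj(-1) + 2*(0)*conj(1) + 2*(2)*conj(-1)]
      = (1/8)[(10) + (-2) + (4) + (0) + (-4)] = 8/8 = 1
  <chi_rho, chi_4> = (1/8)[1*(10)*conj(1) + 1*(-2)*conj(1) + 2*(-2)*conj(-1) + 2*(0)*conj(-1) + 2*(2)*conj(1)]
      = (1/8)[(10) + (-2) + (4) + (0) + (4)] = 16/8 = 2
  <chi_rho, chi_5> = (1/8)[1*(10)*conj(2) + 1*(-2)*conj(-2) + 2*(-2)*conj(0) + 2*(0)*conj(0) + 2*(2)*conj(0)]
      = (1/8)[(20) + (4) + (0) + (0) + (0)] = 24/8 = 3
Dimension check: dim(rho) = sum (mult * dim) = 1*1 + 0*1 + 1*1 + 2*1 + 3*2 = 10 = chi_rho(e) = 10.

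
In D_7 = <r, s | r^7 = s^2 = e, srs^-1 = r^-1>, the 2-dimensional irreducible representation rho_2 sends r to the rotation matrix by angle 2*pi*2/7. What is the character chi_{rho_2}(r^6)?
chi_{rho_2}(r^6) = 2*cos(2*pi*2*6/7) = -2*cos(3*pi/7)

Proof sketch: rho_2(r^6) is rotation by angle 2*pi*2*6/7, whose trace is 2*cos(2*pi*2*6/7) = -2*cos(3*pi/7).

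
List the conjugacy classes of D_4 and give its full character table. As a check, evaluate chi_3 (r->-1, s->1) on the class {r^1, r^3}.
Conjugacy classes: {e} of size 1, {r^2} of size 1, {r^1, r^3} of size 2, {s, sr^2, ...} of size 2, {sr, sr^3, ...} of size 2.
Character table:
  irrep \ class              {e} (size 1)  {r^2} (size 1)  {r^1, r^3} (size 2)  {s, sr^2, ...} (size 2)  {sr, sr^3, ...} (size 2)
  chi_1 (triv)               1             1               1                    1                        1                       
  chi_2 (sign: r->1, s->-1)  1             1               1                    -1                       -1                      
  chi_3 (r->-1, s->1)        1             1               -1                   1                        -1                      
  chi_4 (r->-1, s->-1)       1             1               -1                   -1                       1                       
  chi_5 (2d, j=1)            2             -2              0                    0                        0                       

Spot check: chi_3 (r->-1, s->1) on {r^1, r^3} = -1.

Details: D_4 has order 2*4 = 8 with 5 conjugacy classes, hence 5 irreducibles. Sum of squared dims 1 + 1 + 1 + 1 + 4 = 8 = |G|. Linear characters come from the abelianisation; the 2-dimensional irreps have character r^k -> 2*cos(2*pi*j*k/4), reflections -> 0.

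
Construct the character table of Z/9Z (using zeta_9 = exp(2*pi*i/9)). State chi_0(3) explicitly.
Character table of Z/9Z (irreps indexed chi_0,...,chi_8 with chi_k(m) = zeta_9^(k*m), zeta_9 = exp(2*pi*i/9)):
  irrep \ class  {0} (size 1)  {1} (size 1)    {2} (size 1)    {3} (size 1)    {4} (size 1)    {5} (size 1)    {6} (size 1)    {7} (size 1)    {8} (size 1)  
  chi_0          1             1               1               1               1               1               1               1               1             
  chi_1          1             exp(2*I*pi/9)   exp(4*I*pi/9)   exp(2*I*pi/3)   exp(8*I*pi/9)   exp(-8*I*pi/9)  exp(-2*I*pi/3)  exp(-4*I*pi/9)  exp(-2*I*pi/9)
  chi_2          1             exp(4*I*pi/9)   exp(8*I*pi/9)   exp(-2*I*pi/3)  exp(-2*I*pi/9)  exp(2*I*pi/9)   exp(2*I*pi/3)   exp(-8*I*pi/9)  exp(-4*I*pi/9)
  chi_3          1             exp(2*I*pi/3)   exp(-2*I*pi/3)  1               exp(2*I*pi/3)   exp(-2*I*pi/3)  1               exp(2*I*pi/3)   exp(-2*I*pi/3)
  chi_4          1             exp(8*I*pi/9)   exp(-2*I*pi/9)  exp(2*I*pi/3)   exp(-4*I*pi/9)  exp(4*I*pi/9)   exp(-2*I*pi/3)  exp(2*I*pi/9)   exp(-8*I*pi/9)
  chi_5          1             exp(-8*I*pi/9)  exp(2*I*pi/9)   exp(-2*I*pi/3)  exp(4*I*pi/9)   exp(-4*I*pi/9)  exp(2*I*pi/3)   exp(-2*I*pi/9)  exp(8*I*pi/9) 
  chi_6          1             exp(-2*I*pi/3)  exp(2*I*pi/3)   1               exp(-2*I*pi/3)  exp(2*I*pi/3)   1               exp(-2*I*pi/3)  exp(2*I*pi/3) 
  chi_7          1             exp(-4*I*pi/9)  exp(-8*I*pi/9)  exp(2*I*pi/3)   exp(2*I*pi/9)   exp(-2*I*pi/9)  exp(-2*I*pi/3)  exp(8*I*pi/9)   exp(4*I*pi/9) 
  chi_8          1             exp(-2*I*pi/9)  exp(-4*I*pi/9)  exp(-2*I*pi/3)  exp(-8*I*pi/9)  exp(8*I*pi/9)   exp(2*I*pi/3)   exp(4*I*pi/9)   exp(2*I*pi/9) 

Spot check: chi_0(3) = zeta_9^(0*3) = zeta_9^0 = 1.

Z/9Z is abelian, so all 9 irreducible complex representations are 1-dimensional. They are given by chi_k(m) = zeta_9^(k*m) for k = 0,...,8. Row orthogonality: sum_m chi_k(m) conj(chi_l(m)) = 9 * [k = l].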